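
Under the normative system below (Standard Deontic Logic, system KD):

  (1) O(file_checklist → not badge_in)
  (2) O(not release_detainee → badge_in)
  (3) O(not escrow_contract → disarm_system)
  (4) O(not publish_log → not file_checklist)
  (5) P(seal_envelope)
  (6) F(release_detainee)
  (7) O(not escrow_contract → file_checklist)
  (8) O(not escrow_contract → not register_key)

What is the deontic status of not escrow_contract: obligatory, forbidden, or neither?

Forbidden

F(release_detainee) at premise 6 means O(not release_detainee).
With premise 2, O(not release_detainee → badge_in), the K-axiom yields O(badge_in).
Premise 1 is O(file_checklist → not badge_in); contrapositively O(badge_in → not file_checklist). Since O(badge_in) holds, K gives O(not file_checklist).
Premise 7, O(not escrow_contract → file_checklist), contraposes to O(not file_checklist → escrow_contract); with O(not file_checklist) we get O(escrow_contract).
Premises 3, 4, 5, 8 do not contribute to this derivation.
Thus O(escrow_contract), which is F(not escrow_contract): not escrow_contract is forbidden.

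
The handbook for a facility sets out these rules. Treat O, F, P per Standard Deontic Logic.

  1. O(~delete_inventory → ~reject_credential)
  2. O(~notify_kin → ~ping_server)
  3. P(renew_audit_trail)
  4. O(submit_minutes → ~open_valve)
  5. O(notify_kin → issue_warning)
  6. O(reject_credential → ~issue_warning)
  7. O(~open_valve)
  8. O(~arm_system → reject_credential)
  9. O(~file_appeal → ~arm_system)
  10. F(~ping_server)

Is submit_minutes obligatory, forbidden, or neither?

Premise 4 is O(submit_minutes → ~open_valve); even if O(~open_valve) held, inferring O(submit_minutes) would be affirming the consequent — invalid.
No premise or chain of K-axiom applications forces O(submit_minutes), and none forces O(~submit_minutes). So submit_minutes is neither obligatory nor forbidden under these norms.

Neither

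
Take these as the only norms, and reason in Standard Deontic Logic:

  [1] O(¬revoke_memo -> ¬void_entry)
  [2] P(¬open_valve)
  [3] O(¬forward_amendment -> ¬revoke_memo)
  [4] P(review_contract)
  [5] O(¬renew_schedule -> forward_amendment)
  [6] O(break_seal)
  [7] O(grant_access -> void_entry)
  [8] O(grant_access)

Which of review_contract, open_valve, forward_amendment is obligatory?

Premise 8 gives O(grant_access).
From O(grant_access) and premise 7, O(grant_access -> void_entry), we obtain O(void_entry).
The contrapositive of premise 1 (O(¬revoke_memo -> ¬void_entry)) is O(void_entry -> revoke_memo), and O(void_entry) is already established, so O(revoke_memo).
The contrapositive of premise 3 (O(¬forward_amendment -> ¬revoke_memo)) is O(revoke_memo -> forward_amendment), and O(revoke_memo) is already established, so O(forward_amendment).
So O(forward_amendment) holds — forward_amendment is obligatory. None of the other listed options is made obligatory by any chain of premises.

forward_amendment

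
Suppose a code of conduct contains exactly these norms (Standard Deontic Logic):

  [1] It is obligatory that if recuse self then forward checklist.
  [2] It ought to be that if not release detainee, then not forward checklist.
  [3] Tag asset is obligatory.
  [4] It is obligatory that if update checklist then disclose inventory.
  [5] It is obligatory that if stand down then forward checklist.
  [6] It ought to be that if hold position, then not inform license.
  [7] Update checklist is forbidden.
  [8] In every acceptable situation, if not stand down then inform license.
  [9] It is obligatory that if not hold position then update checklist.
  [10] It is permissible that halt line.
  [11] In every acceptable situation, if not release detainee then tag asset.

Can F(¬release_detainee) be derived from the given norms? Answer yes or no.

Yes

Premise 7 is F(update_checklist), i.e. O(¬update_checklist).
Premise 9, O(¬hold_position → update_checklist), contraposes to O(¬update_checklist → hold_position); with O(¬update_checklist) we get O(hold_position).
Applying K to premise 6 (O(hold_position → ¬inform_license)) and O(hold_position) yields O(¬inform_license).
The contrapositive of premise 8 (O(¬stand_down → inform_license)) is O(¬inform_license → stand_down), and O(¬inform_license) is already established, so O(stand_down).
Applying K to premise 5 (O(stand_down → forward_checklist)) and O(stand_down) yields O(forward_checklist).
Premise 2, O(¬release_detainee → ¬forward_checklist), contraposes to O(forward_checklist → release_detainee); with O(forward_checklist) we get O(release_detainee).
Premises 1, 3, 4, 10, 11 do not contribute to this derivation.
So O(release_detainee) holds, i.e. F(¬release_detainee). The claim follows.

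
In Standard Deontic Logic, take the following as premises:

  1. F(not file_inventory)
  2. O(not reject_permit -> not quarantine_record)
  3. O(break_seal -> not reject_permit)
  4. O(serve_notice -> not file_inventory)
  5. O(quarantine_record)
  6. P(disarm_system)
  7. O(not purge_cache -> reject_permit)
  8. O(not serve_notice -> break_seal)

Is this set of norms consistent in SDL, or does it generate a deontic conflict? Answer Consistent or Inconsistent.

Premise 5 states O(quarantine_record) outright.
The contrapositive of premise 2 (O(not reject_permit -> not quarantine_record)) is O(quarantine_record -> reject_permit), and O(quarantine_record) is already established, so O(reject_permit).
The contrapositive of premise 3 (O(break_seal -> not reject_permit)) is O(reject_permit -> not break_seal), and O(reject_permit) is already established, so O(not break_seal).
The contrapositive of premise 8 (O(not serve_notice -> break_seal)) is O(not break_seal -> serve_notice), and O(not break_seal) is already established, so O(serve_notice).
Applying K to premise 4 (O(serve_notice -> not file_inventory)) and O(serve_notice) yields O(not file_inventory).
But premise 1, F(not file_inventory), means O(file_inventory).
We now have both O(not file_inventory) and O(file_inventory) — file_inventory is simultaneously obligatory and forbidden, violating the D-axiom.

Inconsistent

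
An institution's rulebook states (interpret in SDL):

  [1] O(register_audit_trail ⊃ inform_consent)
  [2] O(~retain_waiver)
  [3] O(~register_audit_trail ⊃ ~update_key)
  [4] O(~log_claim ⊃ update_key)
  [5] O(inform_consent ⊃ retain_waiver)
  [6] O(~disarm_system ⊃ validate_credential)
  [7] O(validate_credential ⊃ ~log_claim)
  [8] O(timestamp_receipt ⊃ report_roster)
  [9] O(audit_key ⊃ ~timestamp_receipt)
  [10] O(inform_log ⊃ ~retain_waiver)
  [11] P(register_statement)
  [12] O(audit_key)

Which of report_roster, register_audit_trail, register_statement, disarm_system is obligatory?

From premise 2 we have O(~retain_waiver).
Premise 5 is O(inform_consent ⊃ retain_waiver); contrapositively O(~retain_waiver ⊃ ~inform_consent). Since O(~retain_waiver) holds, K gives O(~inform_consent).
Premise 1, O(register_audit_trail ⊃ inform_consent), contraposes to O(~inform_consent ⊃ ~register_audit_trail); with O(~inform_consent) we get O(~register_audit_trail).
From O(~register_audit_trail) and premise 3, O(~register_audit_trail ⊃ ~update_key), we obtain O(~update_key).
The contrapositive of premise 4 (O(~log_claim ⊃ update_key)) is O(~update_key ⊃ log_claim), and O(~update_key) is already established, so O(log_claim).
Premise 7, O(validate_credential ⊃ ~log_claim), contraposes to O(log_claim ⊃ ~validate_credential); with O(log_claim) we get O(~validate_credential).
The contrapositive of premise 6 (O(~disarm_system ⊃ validate_credential)) is O(~validate_credential ⊃ disarm_system), and O(~validate_credential) is already established, so O(disarm_system).
So O(disarm_system) holds — disarm_system is obligatory. None of the other listed options is made obligatory by any chain of premises.

disarm_system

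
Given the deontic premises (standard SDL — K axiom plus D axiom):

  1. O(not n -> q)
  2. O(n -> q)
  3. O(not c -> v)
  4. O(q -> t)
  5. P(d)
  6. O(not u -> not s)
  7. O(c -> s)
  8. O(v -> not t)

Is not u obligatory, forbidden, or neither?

By case analysis on not n: premise 1 gives O(not n -> q) and premise 2 gives O(n -> q), so O(q) either way.
With premise 4, O(q -> t), the K-axiom yields O(t).
Premise 8, O(v -> not t), contraposes to O(t -> not v); with O(t) we get O(not v).
Premise 3 is O(not c -> v); contrapositively O(not v -> c). Since O(not v) holds, K gives O(c).
Applying K to premise 7 (O(c -> s)) and O(c) yields O(s).
Premise 6, O(not u -> not s), contraposes to O(s -> u); with O(s) we get O(u).
Premise 5 does not contribute to this derivation.
Thus O(u), which is F(not u): not u is forbidden.

Forbidden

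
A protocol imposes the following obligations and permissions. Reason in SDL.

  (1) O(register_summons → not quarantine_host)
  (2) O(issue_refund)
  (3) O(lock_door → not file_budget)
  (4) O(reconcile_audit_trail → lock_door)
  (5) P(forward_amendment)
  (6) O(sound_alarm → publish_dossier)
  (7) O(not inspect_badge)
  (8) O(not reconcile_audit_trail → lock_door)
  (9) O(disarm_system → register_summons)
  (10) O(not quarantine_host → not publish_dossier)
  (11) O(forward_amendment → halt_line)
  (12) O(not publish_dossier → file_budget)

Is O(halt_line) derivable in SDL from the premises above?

No

Premise 11 is O(forward_amendment → halt_line), but O(forward_amendment) is not derivable from the premises (the permission P(forward_amendment) asserts only not O(not forward_amendment), not O(forward_amendment)), so it does not yield O(halt_line).
No other premise forces O(halt_line). An ideal world satisfying every premise can still have halt_line false, so O(halt_line) is not derivable.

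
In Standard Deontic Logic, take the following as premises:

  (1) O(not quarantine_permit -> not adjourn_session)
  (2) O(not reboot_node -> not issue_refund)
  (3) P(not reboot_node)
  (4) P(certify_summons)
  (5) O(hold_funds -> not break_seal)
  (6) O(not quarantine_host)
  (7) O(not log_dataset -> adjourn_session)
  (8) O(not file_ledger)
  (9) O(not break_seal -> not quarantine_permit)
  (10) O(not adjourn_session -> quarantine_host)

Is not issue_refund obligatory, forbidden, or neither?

Premise 2 is O(not reboot_node -> not issue_refund), but O(not reboot_node) is not derivable from the premises (the permission P(not reboot_node) asserts only not O(reboot_node), not O(not reboot_node)), so it does not yield O(not issue_refund).
No premise or chain of K-axiom applications forces O(not issue_refund), and none forces O(issue_refund). So not issue_refund is neither obligatory nor forbidden under these norms.

Neither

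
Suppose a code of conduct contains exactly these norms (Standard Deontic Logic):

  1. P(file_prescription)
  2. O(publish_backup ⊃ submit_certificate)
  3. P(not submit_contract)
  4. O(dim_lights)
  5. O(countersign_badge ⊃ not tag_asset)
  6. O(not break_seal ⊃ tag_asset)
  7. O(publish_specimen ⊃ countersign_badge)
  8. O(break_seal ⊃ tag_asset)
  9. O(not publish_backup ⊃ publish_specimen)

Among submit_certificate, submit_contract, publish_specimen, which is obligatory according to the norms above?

Premises 8 and 6 cover both cases: O(break_seal ⊃ tag_asset) and O(not break_seal ⊃ tag_asset). Since break_seal ∨ not break_seal is a tautology, O(tag_asset) follows.
Premise 5 is O(countersign_badge ⊃ not tag_asset); contrapositively O(tag_asset ⊃ not countersign_badge). Since O(tag_asset) holds, K gives O(not countersign_badge).
Premise 7 is O(publish_specimen ⊃ countersign_badge); contrapositively O(not countersign_badge ⊃ not publish_specimen). Since O(not countersign_badge) holds, K gives O(not publish_specimen).
The contrapositive of premise 9 (O(not publish_backup ⊃ publish_specimen)) is O(not publish_specimen ⊃ publish_backup), and O(not publish_specimen) is already established, so O(publish_backup).
With premise 2, O(publish_backup ⊃ submit_certificate), the K-axiom yields O(submit_certificate).
So O(submit_certificate) holds — submit_certificate is obligatory. None of the other listed options is made obligatory by any chain of premises.

submit_certificate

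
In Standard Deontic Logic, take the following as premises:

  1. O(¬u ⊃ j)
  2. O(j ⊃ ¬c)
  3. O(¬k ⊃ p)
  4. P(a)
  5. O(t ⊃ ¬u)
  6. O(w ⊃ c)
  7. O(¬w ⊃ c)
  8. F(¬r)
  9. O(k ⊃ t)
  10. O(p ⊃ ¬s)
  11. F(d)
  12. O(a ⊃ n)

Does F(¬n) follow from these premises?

Premise 12 is O(a ⊃ n), but O(a) is not derivable from the premises (the permission P(a) asserts only ¬O(¬a), not O(a)), so it does not yield O(n).
No other premise forces O(n). An ideal world satisfying every premise can still have ¬n true, so F(¬n) is not derivable.

No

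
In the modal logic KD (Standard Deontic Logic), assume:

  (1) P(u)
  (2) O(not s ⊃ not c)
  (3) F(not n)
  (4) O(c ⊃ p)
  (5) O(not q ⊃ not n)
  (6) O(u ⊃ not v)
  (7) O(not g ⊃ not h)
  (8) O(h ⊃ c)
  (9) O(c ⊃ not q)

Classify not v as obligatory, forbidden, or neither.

Neither

Premise 6 is O(u ⊃ not v), but O(u) is not derivable from the premises (the permission P(u) asserts only not O(not u), not O(u)), so it does not yield O(not v).
No premise or chain of K-axiom applications forces O(not v), and none forces O(v). So not v is neither obligatory nor forbidden under these norms.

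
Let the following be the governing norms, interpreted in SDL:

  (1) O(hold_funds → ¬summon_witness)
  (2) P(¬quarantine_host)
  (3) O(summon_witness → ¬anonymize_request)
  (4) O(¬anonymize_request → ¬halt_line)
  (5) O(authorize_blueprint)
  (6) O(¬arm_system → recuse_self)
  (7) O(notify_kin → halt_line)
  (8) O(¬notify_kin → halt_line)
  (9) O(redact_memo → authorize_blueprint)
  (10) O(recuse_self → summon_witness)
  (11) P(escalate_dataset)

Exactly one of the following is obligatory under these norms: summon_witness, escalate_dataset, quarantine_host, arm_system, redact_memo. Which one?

arm_system

Premises 7 and 8 are O(notify_kin → halt_line) and O(¬notify_kin → halt_line); every ideal world satisfies notify_kin or ¬notify_kin, so in either case halt_line holds — hence O(halt_line).
The contrapositive of premise 4 (O(¬anonymize_request → ¬halt_line)) is O(halt_line → anonymize_request), and O(halt_line) is already established, so O(anonymize_request).
The contrapositive of premise 3 (O(summon_witness → ¬anonymize_request)) is O(anonymize_request → ¬summon_witness), and O(anonymize_request) is already established, so O(¬summon_witness).
Premise 10 is O(recuse_self → summon_witness); contrapositively O(¬summon_witness → ¬recuse_self). Since O(¬summon_witness) holds, K gives O(¬recuse_self).
The contrapositive of premise 6 (O(¬arm_system → recuse_self)) is O(¬recuse_self → arm_system), and O(¬recuse_self) is already established, so O(arm_system).
So O(arm_system) holds — arm_system is obligatory. None of the other listed options is made obligatory by any chain of premises.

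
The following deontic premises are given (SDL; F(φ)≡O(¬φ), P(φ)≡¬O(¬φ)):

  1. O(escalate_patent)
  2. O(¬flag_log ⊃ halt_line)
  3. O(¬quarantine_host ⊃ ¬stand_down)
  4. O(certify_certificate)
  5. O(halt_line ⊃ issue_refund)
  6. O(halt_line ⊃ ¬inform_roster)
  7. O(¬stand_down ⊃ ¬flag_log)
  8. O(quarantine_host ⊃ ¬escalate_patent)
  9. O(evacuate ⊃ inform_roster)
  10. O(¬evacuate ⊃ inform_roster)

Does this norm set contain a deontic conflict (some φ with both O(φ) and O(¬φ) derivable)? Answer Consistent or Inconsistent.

Premises 9 and 10 are O(evacuate ⊃ inform_roster) and O(¬evacuate ⊃ inform_roster); every ideal world satisfies evacuate or ¬evacuate, so in either case inform_roster holds — hence O(inform_roster).
Premise 6, O(halt_line ⊃ ¬inform_roster), contraposes to O(inform_roster ⊃ ¬halt_line); with O(inform_roster) we get O(¬halt_line).
Premise 2, O(¬flag_log ⊃ halt_line), contraposes to O(¬halt_line ⊃ flag_log); with O(¬halt_line) we get O(flag_log).
The contrapositive of premise 7 (O(¬stand_down ⊃ ¬flag_log)) is O(flag_log ⊃ stand_down), and O(flag_log) is already established, so O(stand_down).
The contrapositive of premise 3 (O(¬quarantine_host ⊃ ¬stand_down)) is O(stand_down ⊃ quarantine_host), and O(stand_down) is already established, so O(quarantine_host).
Applying K to premise 8 (O(quarantine_host ⊃ ¬escalate_patent)) and O(quarantine_host) yields O(¬escalate_patent).
But premise 1 directly asserts O(escalate_patent).
We now have both O(¬escalate_patent) and O(escalate_patent) — escalate_patent is simultaneously obligatory and forbidden, violating the D-axiom.

Inconsistent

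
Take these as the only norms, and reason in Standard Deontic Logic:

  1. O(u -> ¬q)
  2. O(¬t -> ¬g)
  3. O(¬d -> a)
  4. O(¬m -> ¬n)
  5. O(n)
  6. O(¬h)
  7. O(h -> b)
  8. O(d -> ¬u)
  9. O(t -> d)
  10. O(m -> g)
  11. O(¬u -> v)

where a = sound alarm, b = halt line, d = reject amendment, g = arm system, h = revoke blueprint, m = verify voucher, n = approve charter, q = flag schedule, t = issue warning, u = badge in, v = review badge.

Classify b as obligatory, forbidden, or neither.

Premise 7 is O(h -> b), but O(h) is not derivable from the premises, so it does not yield O(b).
No premise or chain of K-axiom applications forces O(b), and none forces O(¬b). So b is neither obligatory nor forbidden under these norms.

Neither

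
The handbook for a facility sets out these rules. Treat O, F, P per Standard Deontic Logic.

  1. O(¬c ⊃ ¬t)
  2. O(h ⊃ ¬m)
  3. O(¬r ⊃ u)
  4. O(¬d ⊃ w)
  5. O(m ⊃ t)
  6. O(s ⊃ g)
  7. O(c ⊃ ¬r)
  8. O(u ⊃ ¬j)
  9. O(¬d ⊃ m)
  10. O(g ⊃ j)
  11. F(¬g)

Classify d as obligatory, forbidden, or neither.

Obligatory

Premise 11, F(¬g), is equivalent to O(g).
From O(g) and premise 10, O(g ⊃ j), we obtain O(j).
The contrapositive of premise 8 (O(u ⊃ ¬j)) is O(j ⊃ ¬u), and O(j) is already established, so O(¬u).
The contrapositive of premise 3 (O(¬r ⊃ u)) is O(¬u ⊃ r), and O(¬u) is already established, so O(r).
Premise 7 is O(c ⊃ ¬r); contrapositively O(r ⊃ ¬c). Since O(r) holds, K gives O(¬c).
Premise 1 is O(¬c ⊃ ¬t); since O(¬c), deontic closure gives O(¬t).
Premise 5 is O(m ⊃ t); contrapositively O(¬t ⊃ ¬m). Since O(¬t) holds, K gives O(¬m).
Premise 9, O(¬d ⊃ m), contraposes to O(¬m ⊃ d); with O(¬m) we get O(d).
Premises 2, 4, 6 do not contribute to this derivation.
Hence d is obligatory.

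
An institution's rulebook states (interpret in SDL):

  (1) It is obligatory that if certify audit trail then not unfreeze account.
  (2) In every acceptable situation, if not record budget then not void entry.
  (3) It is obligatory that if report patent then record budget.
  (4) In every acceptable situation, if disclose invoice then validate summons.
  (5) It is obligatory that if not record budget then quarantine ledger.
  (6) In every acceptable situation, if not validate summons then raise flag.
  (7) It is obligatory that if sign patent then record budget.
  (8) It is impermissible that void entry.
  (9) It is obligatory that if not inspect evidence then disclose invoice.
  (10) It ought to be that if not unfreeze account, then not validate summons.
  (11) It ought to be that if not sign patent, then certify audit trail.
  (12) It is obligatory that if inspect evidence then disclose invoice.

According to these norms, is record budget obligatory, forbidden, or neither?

By case analysis on ¬inspect_evidence: premise 9 gives O(¬inspect_evidence → disclose_invoice) and premise 12 gives O(inspect_evidence → disclose_invoice), so O(disclose_invoice) either way.
With premise 4, O(disclose_invoice → validate_summons), the K-axiom yields O(validate_summons).
The contrapositive of premise 10 (O(¬unfreeze_account → ¬validate_summons)) is O(validate_summons → unfreeze_account), and O(validate_summons) is already established, so O(unfreeze_account).
Premise 1, O(certify_audit_trail → ¬unfreeze_account), contraposes to O(unfreeze_account → ¬certify_audit_trail); with O(unfreeze_account) we get O(¬certify_audit_trail).
Premise 11 is O(¬sign_patent → certify_audit_trail); contrapositively O(¬certify_audit_trail → sign_patent). Since O(¬certify_audit_trail) holds, K gives O(sign_patent).
From O(sign_patent) and premise 7, O(sign_patent → record_budget), we obtain O(record_budget).
Premises 2, 3, 5, 6, 8 do not contribute to this derivation.
Hence record_budget is obligatory.

Obligatory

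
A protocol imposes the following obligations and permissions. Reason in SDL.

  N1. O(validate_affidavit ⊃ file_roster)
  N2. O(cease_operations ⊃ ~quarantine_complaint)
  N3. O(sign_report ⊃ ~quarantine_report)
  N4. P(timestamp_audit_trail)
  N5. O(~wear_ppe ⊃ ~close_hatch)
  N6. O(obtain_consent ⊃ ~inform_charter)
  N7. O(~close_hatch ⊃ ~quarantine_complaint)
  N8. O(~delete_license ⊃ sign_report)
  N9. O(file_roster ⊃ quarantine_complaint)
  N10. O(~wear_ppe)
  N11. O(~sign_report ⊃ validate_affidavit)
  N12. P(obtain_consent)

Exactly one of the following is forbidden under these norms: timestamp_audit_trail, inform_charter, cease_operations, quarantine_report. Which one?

Premise 10 states O(~wear_ppe) outright.
From O(~wear_ppe) and premise 5, O(~wear_ppe ⊃ ~close_hatch), we obtain O(~close_hatch).
From O(~close_hatch) and premise 7, O(~close_hatch ⊃ ~quarantine_complaint), we obtain O(~quarantine_complaint).
Premise 9 is O(file_roster ⊃ quarantine_complaint); contrapositively O(~quarantine_complaint ⊃ ~file_roster). Since O(~quarantine_complaint) holds, K gives O(~file_roster).
Premise 1 is O(validate_affidavit ⊃ file_roster); contrapositively O(~file_roster ⊃ ~validate_affidavit). Since O(~file_roster) holds, K gives O(~validate_affidavit).
The contrapositive of premise 11 (O(~sign_report ⊃ validate_affidavit)) is O(~validate_affidavit ⊃ sign_report), and O(~validate_affidavit) is already established, so O(sign_report).
From O(sign_report) and premise 3, O(sign_report ⊃ ~quarantine_report), we obtain O(~quarantine_report).
So O(~quarantine_report) holds, i.e. quarantine_report is forbidden. None of the other listed options is forbidden under the premises.

quarantine_report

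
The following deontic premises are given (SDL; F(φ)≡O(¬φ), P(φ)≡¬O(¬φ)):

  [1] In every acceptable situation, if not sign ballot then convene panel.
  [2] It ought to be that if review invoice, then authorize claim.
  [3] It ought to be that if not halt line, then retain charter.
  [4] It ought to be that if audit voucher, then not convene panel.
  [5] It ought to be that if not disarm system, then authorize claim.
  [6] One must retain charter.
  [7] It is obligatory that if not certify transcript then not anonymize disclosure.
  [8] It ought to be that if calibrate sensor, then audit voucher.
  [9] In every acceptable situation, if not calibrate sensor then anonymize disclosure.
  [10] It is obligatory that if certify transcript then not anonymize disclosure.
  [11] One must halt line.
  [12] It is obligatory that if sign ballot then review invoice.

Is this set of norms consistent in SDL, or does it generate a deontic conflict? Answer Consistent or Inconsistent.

Premise 3 is O(¬halt_line → retain_charter); even if O(retain_charter) held, inferring O(¬halt_line) would be affirming the consequent — invalid.
So O(¬halt_line) is not derivable, and the apparent clash with O(halt_line) does not arise.
A world satisfying every obligation exists (e.g. anonymize_disclosure=false, audit_voucher=true, authorize_claim=true, calibrate_sensor=true, certify_transcript=false, convene_panel=false, disarm_system=false, halt_line=true, retain_charter=true, review_invoice=true, sign_ballot=true); no atom is both obligatory and forbidden, so the set is consistent.

Consistent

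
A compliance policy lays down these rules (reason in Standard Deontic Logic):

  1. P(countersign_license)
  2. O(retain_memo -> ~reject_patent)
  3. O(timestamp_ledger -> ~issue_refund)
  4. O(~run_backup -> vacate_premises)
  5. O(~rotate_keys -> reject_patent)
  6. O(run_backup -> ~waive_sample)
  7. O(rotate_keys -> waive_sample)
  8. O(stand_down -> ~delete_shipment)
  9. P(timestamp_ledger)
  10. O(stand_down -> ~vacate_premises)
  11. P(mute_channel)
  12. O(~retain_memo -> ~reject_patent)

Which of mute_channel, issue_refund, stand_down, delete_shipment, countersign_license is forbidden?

By case analysis on retain_memo: premise 2 gives O(retain_memo -> ~reject_patent) and premise 12 gives O(~retain_memo -> ~reject_patent), so O(~reject_patent) either way.
Premise 5 is O(~rotate_keys -> reject_patent); contrapositively O(~reject_patent -> rotate_keys). Since O(~reject_patent) holds, K gives O(rotate_keys).
With premise 7, O(rotate_keys -> waive_sample), the K-axiom yields O(waive_sample).
Premise 6, O(run_backup -> ~waive_sample), contraposes to O(waive_sample -> ~run_backup); with O(waive_sample) we get O(~run_backup).
With premise 4, O(~run_backup -> vacate_premises), the K-axiom yields O(vacate_premises).
Premise 10 is O(stand_down -> ~vacate_premises); contrapositively O(vacate_premises -> ~stand_down). Since O(vacate_premises) holds, K gives O(~stand_down).
So O(~stand_down) holds, i.e. stand_down is forbidden. None of the other listed options is forbidden under the premises.

stand_down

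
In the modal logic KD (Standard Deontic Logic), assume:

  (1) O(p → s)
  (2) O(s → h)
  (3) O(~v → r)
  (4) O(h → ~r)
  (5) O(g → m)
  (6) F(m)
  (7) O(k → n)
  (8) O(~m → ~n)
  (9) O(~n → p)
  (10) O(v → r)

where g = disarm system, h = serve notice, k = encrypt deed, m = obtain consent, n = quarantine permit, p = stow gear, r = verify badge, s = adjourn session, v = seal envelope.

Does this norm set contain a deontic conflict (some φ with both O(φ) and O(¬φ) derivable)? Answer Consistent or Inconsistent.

By case analysis on v: premise 10 gives O(v → r) and premise 3 gives O(~v → r), so O(r) either way.
The contrapositive of premise 4 (O(h → ~r)) is O(r → ~h), and O(r) is already established, so O(~h).
Premise 2 is O(s → h); contrapositively O(~h → ~s). Since O(~h) holds, K gives O(~s).
The contrapositive of premise 1 (O(p → s)) is O(~s → ~p), and O(~s) is already established, so O(~p).
Premise 9 is O(~n → p); contrapositively O(~p → n). Since O(~p) holds, K gives O(n).
Premise 8, O(~m → ~n), contraposes to O(n → m); with O(n) we get O(m).
Yet premise 6 is F(m), i.e. O(~m).
We now have both O(m) and O(~m) — m is simultaneously obligatory and forbidden, violating the D-axiom.

Inconsistent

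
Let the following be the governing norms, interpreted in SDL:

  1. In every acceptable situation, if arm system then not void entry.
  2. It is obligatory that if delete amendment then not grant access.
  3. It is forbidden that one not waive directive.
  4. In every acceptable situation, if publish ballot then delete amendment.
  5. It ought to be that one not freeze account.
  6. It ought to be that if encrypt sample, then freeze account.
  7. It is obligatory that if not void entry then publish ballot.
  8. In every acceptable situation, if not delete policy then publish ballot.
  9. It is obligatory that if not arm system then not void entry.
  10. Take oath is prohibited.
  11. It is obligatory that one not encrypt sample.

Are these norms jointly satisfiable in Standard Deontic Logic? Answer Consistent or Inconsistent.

Premise 6 is O(encrypt_sample → freeze_account), but O(encrypt_sample) is not derivable from the premises, so it does not yield O(freeze_account).
So O(freeze_account) is not derivable, and the apparent clash with O(¬freeze_account) does not arise.
A world satisfying every obligation exists (e.g. arm_system=false, delete_amendment=true, delete_policy=false, encrypt_sample=false, freeze_account=false, grant_access=false, publish_ballot=true, take_oath=false, void_entry=false, waive_directive=true); no atom is both obligatory and forbidden, so the set is consistent.

Consistent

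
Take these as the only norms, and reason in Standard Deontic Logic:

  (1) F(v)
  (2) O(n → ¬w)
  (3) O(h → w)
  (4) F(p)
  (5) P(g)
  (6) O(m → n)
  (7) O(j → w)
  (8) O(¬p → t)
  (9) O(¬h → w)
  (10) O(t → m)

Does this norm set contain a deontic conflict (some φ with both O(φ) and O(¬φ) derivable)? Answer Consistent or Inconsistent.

Premises 3 and 9 cover both cases: O(h → w) and O(¬h → w). Since h ∨ ¬h is a tautology, O(w) follows.
Premise 2 is O(n → ¬w); contrapositively O(w → ¬n). Since O(w) holds, K gives O(¬n).
The contrapositive of premise 6 (O(m → n)) is O(¬n → ¬m), and O(¬n) is already established, so O(¬m).
The contrapositive of premise 10 (O(t → m)) is O(¬m → ¬t), and O(¬m) is already established, so O(¬t).
The contrapositive of premise 8 (O(¬p → t)) is O(¬t → p), and O(¬t) is already established, so O(p).
Yet premise 4 is F(p), i.e. O(¬p).
We now have both O(p) and O(¬p) — p is simultaneously obligatory and forbidden, violating the D-axiom.

Inconsistent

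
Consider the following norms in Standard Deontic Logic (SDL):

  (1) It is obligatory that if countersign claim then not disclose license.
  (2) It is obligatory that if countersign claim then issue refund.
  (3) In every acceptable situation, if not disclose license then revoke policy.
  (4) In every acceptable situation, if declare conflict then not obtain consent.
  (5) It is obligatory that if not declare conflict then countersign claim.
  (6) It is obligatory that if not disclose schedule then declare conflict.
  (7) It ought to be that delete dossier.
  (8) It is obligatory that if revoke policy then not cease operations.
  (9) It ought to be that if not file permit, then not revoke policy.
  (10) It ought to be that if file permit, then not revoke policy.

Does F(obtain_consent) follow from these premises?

Yes

Premises 9 and 10 cover both cases: O(¬file_permit → ¬revoke_policy) and O(file_permit → ¬revoke_policy). Since ¬file_permit ∨ file_permit is a tautology, O(¬revoke_policy) follows.
The contrapositive of premise 3 (O(¬disclose_license → revoke_policy)) is O(¬revoke_policy → disclose_license), and O(¬revoke_policy) is already established, so O(disclose_license).
The contrapositive of premise 1 (O(countersign_claim → ¬disclose_license)) is O(disclose_license → ¬countersign_claim), and O(disclose_license) is already established, so O(¬countersign_claim).
Premise 5, O(¬declare_conflict → countersign_claim), contraposes to O(¬countersign_claim → declare_conflict); with O(¬countersign_claim) we get O(declare_conflict).
Applying K to premise 4 (O(declare_conflict → ¬obtain_consent)) and O(declare_conflict) yields O(¬obtain_consent).
Premises 2, 6, 7, 8 do not contribute to this derivation.
So O(¬obtain_consent) holds, i.e. F(obtain_consent). The claim follows.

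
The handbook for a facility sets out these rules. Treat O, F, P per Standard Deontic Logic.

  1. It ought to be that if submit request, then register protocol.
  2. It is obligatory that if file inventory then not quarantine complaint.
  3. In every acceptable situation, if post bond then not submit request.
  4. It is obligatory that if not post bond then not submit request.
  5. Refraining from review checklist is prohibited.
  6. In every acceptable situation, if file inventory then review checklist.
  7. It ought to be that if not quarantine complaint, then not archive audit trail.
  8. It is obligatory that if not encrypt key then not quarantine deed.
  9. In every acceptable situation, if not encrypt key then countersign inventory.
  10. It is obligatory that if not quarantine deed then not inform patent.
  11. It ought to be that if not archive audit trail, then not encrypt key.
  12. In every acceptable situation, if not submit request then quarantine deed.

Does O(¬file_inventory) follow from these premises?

Yes

Premises 3 and 4 cover both cases: O(post_bond → ¬submit_request) and O(¬post_bond → ¬submit_request). Since post_bond ∨ ¬post_bond is a tautology, O(¬submit_request) follows.
Premise 12 is O(¬submit_request → quarantine_deed); since O(¬submit_request), deontic closure gives O(quarantine_deed).
Premise 8 is O(¬encrypt_key → ¬quarantine_deed); contrapositively O(quarantine_deed → encrypt_key). Since O(quarantine_deed) holds, K gives O(encrypt_key).
The contrapositive of premise 11 (O(¬archive_audit_trail → ¬encrypt_key)) is O(encrypt_key → archive_audit_trail), and O(encrypt_key) is already established, so O(archive_audit_trail).
The contrapositive of premise 7 (O(¬quarantine_complaint → ¬archive_audit_trail)) is O(archive_audit_trail → quarantine_complaint), and O(archive_audit_trail) is already established, so O(quarantine_complaint).
The contrapositive of premise 2 (O(file_inventory → ¬quarantine_complaint)) is O(quarantine_complaint → ¬file_inventory), and O(quarantine_complaint) is already established, so O(¬file_inventory).
Premises 1, 5, 6, 9, 10 do not contribute to this derivation.
So O(¬file_inventory) follows.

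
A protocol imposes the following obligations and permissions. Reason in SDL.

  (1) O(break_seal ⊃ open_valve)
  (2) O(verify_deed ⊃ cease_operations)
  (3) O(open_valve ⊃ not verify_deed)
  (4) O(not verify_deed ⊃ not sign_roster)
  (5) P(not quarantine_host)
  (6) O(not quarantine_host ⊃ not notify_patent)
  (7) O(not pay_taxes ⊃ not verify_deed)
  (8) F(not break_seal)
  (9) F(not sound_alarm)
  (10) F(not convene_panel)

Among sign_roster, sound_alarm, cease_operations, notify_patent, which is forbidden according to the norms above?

Premise 8, F(not break_seal), is equivalent to O(break_seal).
Premise 1 is O(break_seal ⊃ open_valve); since O(break_seal), deontic closure gives O(open_valve).
Applying K to premise 3 (O(open_valve ⊃ not verify_deed)) and O(open_valve) yields O(not verify_deed).
With premise 4, O(not verify_deed ⊃ not sign_roster), the K-axiom yields O(not sign_roster).
So O(not sign_roster) holds, i.e. sign_roster is forbidden. None of the other listed options is forbidden under the premises.

sign_roster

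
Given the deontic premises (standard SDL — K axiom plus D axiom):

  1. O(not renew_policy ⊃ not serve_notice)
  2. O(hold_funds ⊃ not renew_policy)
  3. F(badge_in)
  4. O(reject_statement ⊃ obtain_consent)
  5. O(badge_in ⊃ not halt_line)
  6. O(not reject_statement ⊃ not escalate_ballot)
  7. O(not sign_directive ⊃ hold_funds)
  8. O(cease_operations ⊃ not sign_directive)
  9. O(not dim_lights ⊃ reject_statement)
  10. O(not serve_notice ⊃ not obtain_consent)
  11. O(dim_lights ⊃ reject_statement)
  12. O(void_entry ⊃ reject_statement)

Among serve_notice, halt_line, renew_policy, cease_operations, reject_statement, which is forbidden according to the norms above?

cease_operations

Premises 11 and 9 cover both cases: O(dim_lights ⊃ reject_statement) and O(not dim_lights ⊃ reject_statement). Since dim_lights ∨ not dim_lights is a tautology, O(reject_statement) follows.
Applying K to premise 4 (O(reject_statement ⊃ obtain_consent)) and O(reject_statement) yields O(obtain_consent).
Premise 10, O(not serve_notice ⊃ not obtain_consent), contraposes to O(obtain_consent ⊃ serve_notice); with O(obtain_consent) we get O(serve_notice).
Premise 1, O(not renew_policy ⊃ not serve_notice), contraposes to O(serve_notice ⊃ renew_policy); with O(serve_notice) we get O(renew_policy).
The contrapositive of premise 2 (O(hold_funds ⊃ not renew_policy)) is O(renew_policy ⊃ not hold_funds), and O(renew_policy) is already established, so O(not hold_funds).
Premise 7, O(not sign_directive ⊃ hold_funds), contraposes to O(not hold_funds ⊃ sign_directive); with O(not hold_funds) we get O(sign_directive).
Premise 8 is O(cease_operations ⊃ not sign_directive); contrapositively O(sign_directive ⊃ not cease_operations). Since O(sign_directive) holds, K gives O(not cease_operations).
So O(not cease_operations) holds, i.e. cease_operations is forbidden. None of the other listed options is forbidden under the premises.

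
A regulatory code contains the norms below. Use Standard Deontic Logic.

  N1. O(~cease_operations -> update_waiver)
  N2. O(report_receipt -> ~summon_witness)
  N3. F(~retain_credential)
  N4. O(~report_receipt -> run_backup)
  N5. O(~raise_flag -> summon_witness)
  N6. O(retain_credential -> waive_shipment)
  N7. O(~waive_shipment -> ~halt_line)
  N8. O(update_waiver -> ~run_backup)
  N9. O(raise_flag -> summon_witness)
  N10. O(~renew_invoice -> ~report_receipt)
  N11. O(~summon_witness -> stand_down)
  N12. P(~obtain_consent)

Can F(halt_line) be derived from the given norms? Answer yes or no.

No

Premise 7 is O(~waive_shipment -> ~halt_line), but O(~waive_shipment) is not derivable from the premises, so it does not yield O(~halt_line).
No other premise forces O(~halt_line). An ideal world satisfying every premise can still have halt_line true, so F(halt_line) is not derivable.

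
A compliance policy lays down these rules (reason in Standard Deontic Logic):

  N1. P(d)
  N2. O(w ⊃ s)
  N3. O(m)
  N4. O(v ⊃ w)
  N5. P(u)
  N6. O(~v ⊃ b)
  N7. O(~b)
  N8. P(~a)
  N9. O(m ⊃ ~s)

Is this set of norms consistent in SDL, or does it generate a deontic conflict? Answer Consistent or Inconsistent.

From premise 7 we have O(~b).
The contrapositive of premise 6 (O(~v ⊃ b)) is O(~b ⊃ v), and O(~b) is already established, so O(v).
With premise 4, O(v ⊃ w), the K-axiom yields O(w).
With premise 2, O(w ⊃ s), the K-axiom yields O(s).
Premise 9, O(m ⊃ ~s), contraposes to O(s ⊃ ~m); with O(s) we get O(~m).
However, premise 3 gives O(m).
We now have both O(~m) and O(m) — m is simultaneously obligatory and forbidden, violating the D-axiom.

Inconsistent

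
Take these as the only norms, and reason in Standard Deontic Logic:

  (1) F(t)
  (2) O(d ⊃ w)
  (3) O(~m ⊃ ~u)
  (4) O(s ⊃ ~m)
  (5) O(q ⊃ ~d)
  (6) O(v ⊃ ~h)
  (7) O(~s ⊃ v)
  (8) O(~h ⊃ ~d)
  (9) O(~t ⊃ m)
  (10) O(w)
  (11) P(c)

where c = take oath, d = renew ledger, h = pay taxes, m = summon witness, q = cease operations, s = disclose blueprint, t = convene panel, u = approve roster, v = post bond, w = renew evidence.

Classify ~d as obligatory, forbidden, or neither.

Premise 1, F(t), is equivalent to O(~t).
From O(~t) and premise 9, O(~t ⊃ m), we obtain O(m).
Premise 4, O(s ⊃ ~m), contraposes to O(m ⊃ ~s); with O(m) we get O(~s).
From O(~s) and premise 7, O(~s ⊃ v), we obtain O(v).
Applying K to premise 6 (O(v ⊃ ~h)) and O(v) yields O(~h).
Premise 8 is O(~h ⊃ ~d); since O(~h), deontic closure gives O(~d).
Premises 2, 3, 5, 10, 11 do not contribute to this derivation.
Hence ~d is obligatory.

Obligatory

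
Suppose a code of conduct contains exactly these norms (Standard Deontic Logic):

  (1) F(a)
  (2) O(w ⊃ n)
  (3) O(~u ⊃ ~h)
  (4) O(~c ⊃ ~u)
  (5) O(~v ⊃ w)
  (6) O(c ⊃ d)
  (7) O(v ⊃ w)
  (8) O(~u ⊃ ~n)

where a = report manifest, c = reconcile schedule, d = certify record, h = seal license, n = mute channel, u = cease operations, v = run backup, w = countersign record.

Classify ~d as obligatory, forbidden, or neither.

Forbidden

Premises 7 and 5 are O(v ⊃ w) and O(~v ⊃ w); every ideal world satisfies v or ~v, so in either case w holds — hence O(w).
With premise 2, O(w ⊃ n), the K-axiom yields O(n).
Premise 8 is O(~u ⊃ ~n); contrapositively O(n ⊃ u). Since O(n) holds, K gives O(u).
Premise 4 is O(~c ⊃ ~u); contrapositively O(u ⊃ c). Since O(u) holds, K gives O(c).
From O(c) and premise 6, O(c ⊃ d), we obtain O(d).
Premises 1, 3 do not contribute to this derivation.
Thus O(d), which is F(~d): ~d is forbidden.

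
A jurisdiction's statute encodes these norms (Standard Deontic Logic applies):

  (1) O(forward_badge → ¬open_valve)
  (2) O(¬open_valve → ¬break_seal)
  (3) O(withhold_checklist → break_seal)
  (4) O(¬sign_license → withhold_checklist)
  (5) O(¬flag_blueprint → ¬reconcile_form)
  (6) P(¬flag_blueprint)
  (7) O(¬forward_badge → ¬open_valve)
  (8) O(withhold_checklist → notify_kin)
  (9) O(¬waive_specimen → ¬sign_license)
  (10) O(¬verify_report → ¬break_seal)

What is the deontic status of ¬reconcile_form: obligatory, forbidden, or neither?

Neither

Premise 5 is O(¬flag_blueprint → ¬reconcile_form), but O(¬flag_blueprint) is not derivable from the premises (the permission P(¬flag_blueprint) asserts only ¬O(flag_blueprint), not O(¬flag_blueprint)), so it does not yield O(¬reconcile_form).
No premise or chain of K-axiom applications forces O(¬reconcile_form), and none forces O(reconcile_form). So ¬reconcile_form is neither obligatory nor forbidden under these norms.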